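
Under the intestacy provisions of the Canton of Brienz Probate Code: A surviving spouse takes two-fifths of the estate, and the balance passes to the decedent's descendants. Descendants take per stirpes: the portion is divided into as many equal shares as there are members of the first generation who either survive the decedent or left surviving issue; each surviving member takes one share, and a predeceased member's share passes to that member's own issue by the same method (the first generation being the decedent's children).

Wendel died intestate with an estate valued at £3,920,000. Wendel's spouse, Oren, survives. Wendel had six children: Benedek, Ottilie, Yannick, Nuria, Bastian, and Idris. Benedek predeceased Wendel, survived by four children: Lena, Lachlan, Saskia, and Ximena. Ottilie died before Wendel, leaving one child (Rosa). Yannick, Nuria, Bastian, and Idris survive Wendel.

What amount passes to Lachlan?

Lachlan receives £98,000.

Oren takes two-fifths of £3,920,000 = £1,568,000. The remaining £2,352,000 passes to the descendants.
The descendants' portion (£2,352,000) is divided into 6 shares of £392,000: Yannick, Nuria, Bastian, and Idris each take £392,000; Benedek's £392,000 share passes to Benedek's issue; Ottilie's £392,000 share passes to Ottilie's issue.
Benedek's share (£392,000) is divided into 4 shares of £98,000: Lena, Lachlan, Saskia, and Ximena each take £98,000.
Ottilie's share (£392,000) passes entirely to Rosa.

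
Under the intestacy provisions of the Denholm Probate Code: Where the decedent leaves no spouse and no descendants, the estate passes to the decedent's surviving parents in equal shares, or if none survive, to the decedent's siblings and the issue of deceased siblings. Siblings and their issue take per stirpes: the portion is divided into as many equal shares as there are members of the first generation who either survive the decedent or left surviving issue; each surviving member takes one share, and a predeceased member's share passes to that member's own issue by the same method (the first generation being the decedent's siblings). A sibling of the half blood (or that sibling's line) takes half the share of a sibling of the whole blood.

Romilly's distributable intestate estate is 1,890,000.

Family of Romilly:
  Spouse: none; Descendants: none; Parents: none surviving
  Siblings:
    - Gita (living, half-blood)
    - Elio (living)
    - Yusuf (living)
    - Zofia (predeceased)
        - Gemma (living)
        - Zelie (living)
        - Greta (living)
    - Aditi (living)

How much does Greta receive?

The entire 1,890,000 passes to the siblings and their issue.
Counting each half-blood sibling's line as half a unit, there are 9/2 units in 1,890,000, so one unit is 420,000. Whole-blood lines (Elio, Yusuf, Zofia, and Aditi) take 420,000 each; half-blood lines (Gita) take 210,000 each.
Zofia's share (420,000) is divided into 3 shares of 140,000: Gemma, Zelie, and Greta each take 140,000.

Greta receives 140,000.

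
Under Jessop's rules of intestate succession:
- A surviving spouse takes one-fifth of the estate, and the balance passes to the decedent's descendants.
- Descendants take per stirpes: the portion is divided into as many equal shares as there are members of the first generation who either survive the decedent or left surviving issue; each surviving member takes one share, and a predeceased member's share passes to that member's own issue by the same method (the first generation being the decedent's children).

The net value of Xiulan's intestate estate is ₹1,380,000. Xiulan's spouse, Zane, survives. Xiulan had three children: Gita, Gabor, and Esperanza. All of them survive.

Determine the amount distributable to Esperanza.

Esperanza receives ₹368,000.

Zane takes one-fifth of ₹1,380,000 = ₹276,000. The remaining ₹1,104,000 passes to the descendants.
The descendants' portion (₹1,104,000) is divided into 3 shares of ₹368,000: Gita, Gabor, and Esperanza each take ₹368,000.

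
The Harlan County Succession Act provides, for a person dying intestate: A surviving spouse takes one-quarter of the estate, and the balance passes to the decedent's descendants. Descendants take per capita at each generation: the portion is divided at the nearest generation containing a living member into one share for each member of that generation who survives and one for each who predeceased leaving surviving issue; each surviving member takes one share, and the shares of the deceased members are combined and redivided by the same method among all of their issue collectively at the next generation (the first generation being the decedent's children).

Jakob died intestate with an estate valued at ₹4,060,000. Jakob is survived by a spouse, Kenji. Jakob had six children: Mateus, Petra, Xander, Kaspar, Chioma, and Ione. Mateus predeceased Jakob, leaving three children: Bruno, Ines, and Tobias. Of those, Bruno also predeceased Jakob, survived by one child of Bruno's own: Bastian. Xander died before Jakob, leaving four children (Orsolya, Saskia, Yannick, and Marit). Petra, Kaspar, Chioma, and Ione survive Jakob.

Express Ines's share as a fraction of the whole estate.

Ines receives 1/28 of the estate.

Kenji takes one-quarter of ₹4,060,000 = ₹1,015,000. The remaining ₹3,045,000 passes to the descendants.
The descendants' portion (₹3,045,000) is divided at the children's generation into 6 shares of ₹507,500. Petra, Kaspar, Chioma, and Ione each take ₹507,500. The 2 shares of the deceased (Mateus and Xander) are combined into a pool of ₹1,015,000.
That pool (₹1,015,000) is divided at the grandchildren's generation into 7 shares of ₹145,000. Ines, Tobias, Orsolya, Saskia, Yannick, and Marit each take ₹145,000. The remaining share for the deceased Bruno (₹145,000) is carried to the next generation.
That pool (₹145,000) passes entirely to Bastian, the sole taker at the great-grandchildren's generation.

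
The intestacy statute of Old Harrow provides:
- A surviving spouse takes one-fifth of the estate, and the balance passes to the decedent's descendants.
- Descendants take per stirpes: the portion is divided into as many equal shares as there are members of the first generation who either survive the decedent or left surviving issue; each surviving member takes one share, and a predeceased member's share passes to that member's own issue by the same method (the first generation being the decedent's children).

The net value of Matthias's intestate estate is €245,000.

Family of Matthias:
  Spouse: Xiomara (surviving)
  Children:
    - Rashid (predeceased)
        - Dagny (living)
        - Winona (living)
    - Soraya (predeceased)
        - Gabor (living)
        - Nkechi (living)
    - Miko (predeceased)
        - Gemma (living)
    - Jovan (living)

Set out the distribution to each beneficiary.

Xiomara: €49,000; Dagny: €24,500; Winona: €24,500; Gabor: €24,500; Nkechi: €24,500; Gemma: €49,000; Jovan: €49,000

Xiomara takes one-fifth of €245,000 = €49,000. The remaining €196,000 passes to the descendants.
The descendants' portion (€196,000) is divided into 4 shares of €49,000: Jovan takes €49,000; Rashid's €49,000 share passes to Rashid's issue; Soraya's €49,000 share passes to Soraya's issue; Miko's €49,000 share passes to Miko's issue.
Rashid's share (€49,000) is divided into 2 shares of €24,500: Dagny and Winona each take €24,500.
Soraya's share (€49,000) is divided into 2 shares of €24,500: Gabor and Nkechi each take €24,500.
Miko's share (€49,000) passes entirely to Gemma.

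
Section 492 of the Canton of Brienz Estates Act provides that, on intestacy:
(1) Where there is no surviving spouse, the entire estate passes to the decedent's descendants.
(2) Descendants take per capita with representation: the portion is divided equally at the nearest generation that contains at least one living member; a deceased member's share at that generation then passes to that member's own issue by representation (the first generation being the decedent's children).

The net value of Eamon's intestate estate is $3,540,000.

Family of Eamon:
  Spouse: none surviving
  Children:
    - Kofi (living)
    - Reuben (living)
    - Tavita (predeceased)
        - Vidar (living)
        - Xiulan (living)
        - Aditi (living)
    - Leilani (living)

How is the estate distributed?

The entire $3,540,000 passes to the descendants.
That amount ($3,540,000) is divided into 4 shares of $885,000: Kofi, Reuben, and Leilani each take $885,000; Tavita's $885,000 share passes to Tavita's issue.
Tavita's share ($885,000) is divided into 3 shares of $295,000: Vidar, Xiulan, and Aditi each take $295,000.

Kofi: $885,000; Reuben: $885,000; Vidar: $295,000; Xiulan: $295,000; Aditi: $295,000; Leilani: $885,000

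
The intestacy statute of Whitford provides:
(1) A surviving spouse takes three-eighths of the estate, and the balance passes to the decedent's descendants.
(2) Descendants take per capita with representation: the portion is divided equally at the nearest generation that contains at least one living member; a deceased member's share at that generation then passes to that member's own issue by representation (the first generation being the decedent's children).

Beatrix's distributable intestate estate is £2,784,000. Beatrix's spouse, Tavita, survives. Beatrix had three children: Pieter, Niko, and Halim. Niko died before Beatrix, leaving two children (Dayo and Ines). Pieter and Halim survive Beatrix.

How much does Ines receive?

Tavita takes three-eighths of £2,784,000 = £1,044,000. The remaining £1,740,000 passes to the descendants.
The descendants' portion (£1,740,000) is divided into 3 shares of £580,000: Pieter and Halim each take £580,000; Niko's £580,000 share passes to Niko's issue.
Niko's share (£580,000) is divided into 2 shares of £290,000: Dayo and Ines each take £290,000.

Ines receives £290,000.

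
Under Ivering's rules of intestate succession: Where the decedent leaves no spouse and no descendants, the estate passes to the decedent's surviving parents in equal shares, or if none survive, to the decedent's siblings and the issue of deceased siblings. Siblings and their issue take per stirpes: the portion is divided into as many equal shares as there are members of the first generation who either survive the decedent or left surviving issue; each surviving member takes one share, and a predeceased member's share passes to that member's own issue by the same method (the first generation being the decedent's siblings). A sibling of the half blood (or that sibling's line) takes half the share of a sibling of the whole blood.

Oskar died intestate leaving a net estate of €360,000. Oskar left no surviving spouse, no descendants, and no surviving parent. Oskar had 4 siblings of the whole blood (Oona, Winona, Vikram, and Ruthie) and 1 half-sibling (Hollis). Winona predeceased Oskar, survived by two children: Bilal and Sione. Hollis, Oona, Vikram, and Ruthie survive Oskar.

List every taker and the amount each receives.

Hollis: €40,000; Oona: €80,000; Bilal: €40,000; Sione: €40,000; Vikram: €80,000; Ruthie: €80,000

The entire €360,000 passes to the siblings and their issue.
Counting each half-blood sibling's line as half a unit, there are 9/2 units in €360,000, so one unit is €80,000. Whole-blood lines (Oona, Winona, Vikram, and Ruthie) take €80,000 each; half-blood lines (Hollis) take €40,000 each.
Winona's share (€80,000) is divided into 2 shares of €40,000: Bilal and Sione each take €40,000.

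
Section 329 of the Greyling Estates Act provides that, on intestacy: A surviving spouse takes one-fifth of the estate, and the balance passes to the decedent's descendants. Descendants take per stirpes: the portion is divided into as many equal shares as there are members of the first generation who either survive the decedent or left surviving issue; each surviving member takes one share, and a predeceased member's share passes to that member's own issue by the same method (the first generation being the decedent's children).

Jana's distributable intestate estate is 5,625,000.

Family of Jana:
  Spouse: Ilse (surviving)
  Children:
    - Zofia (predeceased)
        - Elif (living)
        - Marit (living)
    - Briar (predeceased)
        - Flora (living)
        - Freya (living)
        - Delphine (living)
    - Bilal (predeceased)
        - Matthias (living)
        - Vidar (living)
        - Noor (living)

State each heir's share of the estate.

Ilse takes one-fifth of 5,625,000 = 1,125,000. The remaining 4,500,000 passes to the descendants.
The descendants' portion (4,500,000) is divided into 3 shares of 1,500,000: Zofia's 1,500,000 share passes to Zofia's issue; Briar's 1,500,000 share passes to Briar's issue; Bilal's 1,500,000 share passes to Bilal's issue.
Zofia's share (1,500,000) is divided into 2 shares of 750,000: Elif and Marit each take 750,000.
Briar's share (1,500,000) is divided into 3 shares of 500,000: Flora, Freya, and Delphine each take 500,000.
Bilal's share (1,500,000) is divided into 3 shares of 500,000: Matthias, Vidar, and Noor each take 500,000.

Ilse: 1,125,000; Elif: 750,000; Marit: 750,000; Flora: 500,000; Freya: 500,000; Delphine: 500,000; Matthias: 500,000; Vidar: 500,000; Noor: 500,000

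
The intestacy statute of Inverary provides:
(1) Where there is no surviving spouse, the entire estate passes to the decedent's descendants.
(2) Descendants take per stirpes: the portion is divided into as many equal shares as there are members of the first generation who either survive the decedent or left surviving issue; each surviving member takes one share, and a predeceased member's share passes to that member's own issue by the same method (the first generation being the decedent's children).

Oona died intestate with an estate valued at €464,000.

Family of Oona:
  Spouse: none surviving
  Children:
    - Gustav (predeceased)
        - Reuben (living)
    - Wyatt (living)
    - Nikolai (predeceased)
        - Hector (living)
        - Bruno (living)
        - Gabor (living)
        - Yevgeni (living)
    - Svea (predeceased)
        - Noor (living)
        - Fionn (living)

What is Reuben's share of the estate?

Reuben receives €116,000.

The entire €464,000 passes to the descendants.
That amount (€464,000) is divided into 4 shares of €116,000: Wyatt takes €116,000; Gustav's €116,000 share passes to Gustav's issue; Nikolai's €116,000 share passes to Nikolai's issue; Svea's €116,000 share passes to Svea's issue.
Gustav's share (€116,000) passes entirely to Reuben.
Nikolai's share (€116,000) is divided into 4 shares of €29,000: Hector, Bruno, Gabor, and Yevgeni each take €29,000.
Svea's share (€116,000) is divided into 2 shares of €58,000: Noor and Fionn each take €58,000.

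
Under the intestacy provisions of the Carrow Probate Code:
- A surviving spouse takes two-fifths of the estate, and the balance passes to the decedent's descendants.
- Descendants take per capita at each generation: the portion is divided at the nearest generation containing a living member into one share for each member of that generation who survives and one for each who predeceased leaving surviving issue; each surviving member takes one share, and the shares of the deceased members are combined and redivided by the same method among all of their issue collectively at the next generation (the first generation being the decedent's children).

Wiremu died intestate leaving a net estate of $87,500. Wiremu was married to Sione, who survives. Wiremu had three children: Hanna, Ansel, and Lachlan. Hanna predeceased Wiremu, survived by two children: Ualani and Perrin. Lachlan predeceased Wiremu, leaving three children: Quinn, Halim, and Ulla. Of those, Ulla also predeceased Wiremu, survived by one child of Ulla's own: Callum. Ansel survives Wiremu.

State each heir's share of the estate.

Sione: $35,000; Ualani: $7,000; Perrin: $7,000; Ansel: $17,500; Quinn: $7,000; Halim: $7,000; Callum: $7,000

Sione takes two-fifths of $87,500 = $35,000. The remaining $52,500 passes to the descendants.
The descendants' portion ($52,500) is divided at the children's generation into 3 shares of $17,500. Ansel takes $17,500. The 2 shares of the deceased (Hanna and Lachlan) are combined into a pool of $35,000.
That pool ($35,000) is divided at the grandchildren's generation into 5 shares of $7,000. Ualani, Perrin, Quinn, and Halim each take $7,000. The remaining share for the deceased Ulla ($7,000) is carried to the next generation.
That pool ($7,000) passes entirely to Callum, the sole taker at the great-grandchildren's generation.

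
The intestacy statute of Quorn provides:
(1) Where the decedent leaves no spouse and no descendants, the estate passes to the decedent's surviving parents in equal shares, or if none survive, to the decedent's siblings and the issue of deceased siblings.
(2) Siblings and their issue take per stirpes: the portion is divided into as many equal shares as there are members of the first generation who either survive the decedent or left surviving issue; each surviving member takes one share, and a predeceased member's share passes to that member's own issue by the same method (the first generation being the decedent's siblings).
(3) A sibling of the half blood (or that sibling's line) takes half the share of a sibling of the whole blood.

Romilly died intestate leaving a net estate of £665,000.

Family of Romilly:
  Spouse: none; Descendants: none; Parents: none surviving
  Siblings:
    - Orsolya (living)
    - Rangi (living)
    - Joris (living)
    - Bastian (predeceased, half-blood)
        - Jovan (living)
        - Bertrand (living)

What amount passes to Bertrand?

The entire £665,000 passes to the siblings and their issue.
Counting each half-blood sibling's line as half a unit, there are 7/2 units in £665,000, so one unit is £190,000. Whole-blood lines (Orsolya, Rangi, and Joris) take £190,000 each; half-blood lines (Bastian) take £95,000 each.
Bastian's share (£95,000) is divided into 2 shares of £47,500: Jovan and Bertrand each take £47,500.

Bertrand receives £47,500.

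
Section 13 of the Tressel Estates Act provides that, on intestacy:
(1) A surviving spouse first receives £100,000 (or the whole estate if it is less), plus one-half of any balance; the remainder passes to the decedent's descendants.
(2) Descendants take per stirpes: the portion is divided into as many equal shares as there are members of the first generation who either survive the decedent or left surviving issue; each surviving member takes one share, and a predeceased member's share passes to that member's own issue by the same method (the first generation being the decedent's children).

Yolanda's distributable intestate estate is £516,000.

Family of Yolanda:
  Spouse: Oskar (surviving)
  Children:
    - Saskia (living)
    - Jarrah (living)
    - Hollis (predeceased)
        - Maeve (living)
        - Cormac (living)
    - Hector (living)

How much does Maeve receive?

Maeve receives £26,000.

Oskar first takes £100,000, leaving a balance of £416,000. Oskar then takes one-half of the balance (£208,000), for a total of £308,000. The remaining £208,000 passes to the descendants.
The descendants' portion (£208,000) is divided into 4 shares of £52,000: Saskia, Jarrah, and Hector each take £52,000; Hollis's £52,000 share passes to Hollis's issue.
Hollis's share (£52,000) is divided into 2 shares of £26,000: Maeve and Cormac each take £26,000.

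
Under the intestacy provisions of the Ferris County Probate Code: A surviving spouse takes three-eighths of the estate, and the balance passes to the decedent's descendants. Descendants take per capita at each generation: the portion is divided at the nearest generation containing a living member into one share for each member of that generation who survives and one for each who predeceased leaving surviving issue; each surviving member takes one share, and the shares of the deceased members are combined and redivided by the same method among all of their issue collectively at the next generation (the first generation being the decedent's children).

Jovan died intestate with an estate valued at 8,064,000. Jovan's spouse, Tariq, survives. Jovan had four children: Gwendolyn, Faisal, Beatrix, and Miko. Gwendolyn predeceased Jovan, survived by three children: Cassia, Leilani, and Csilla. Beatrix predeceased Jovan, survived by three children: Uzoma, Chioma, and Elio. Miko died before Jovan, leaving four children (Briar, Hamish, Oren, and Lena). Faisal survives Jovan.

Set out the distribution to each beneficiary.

Tariq takes three-eighths of 8,064,000 = 3,024,000. The remaining 5,040,000 passes to the descendants.
The descendants' portion (5,040,000) is divided at the children's generation into 4 shares of 1,260,000. Faisal takes 1,260,000. The 3 shares of the deceased (Gwendolyn, Beatrix, and Miko) are combined into a pool of 3,780,000.
That pool (3,780,000) is divided at the grandchildren's generation equally among Cassia, Leilani, Csilla, Uzoma, Chioma, Elio, Briar, Hamish, Oren, and Lena: 378,000 each.

Tariq: 3,024,000; Cassia: 378,000; Leilani: 378,000; Csilla: 378,000; Faisal: 1,260,000; Uzoma: 378,000; Chioma: 378,000; Elio: 378,000; Briar: 378,000; Hamish: 378,000; Oren: 378,000; Lena: 378,000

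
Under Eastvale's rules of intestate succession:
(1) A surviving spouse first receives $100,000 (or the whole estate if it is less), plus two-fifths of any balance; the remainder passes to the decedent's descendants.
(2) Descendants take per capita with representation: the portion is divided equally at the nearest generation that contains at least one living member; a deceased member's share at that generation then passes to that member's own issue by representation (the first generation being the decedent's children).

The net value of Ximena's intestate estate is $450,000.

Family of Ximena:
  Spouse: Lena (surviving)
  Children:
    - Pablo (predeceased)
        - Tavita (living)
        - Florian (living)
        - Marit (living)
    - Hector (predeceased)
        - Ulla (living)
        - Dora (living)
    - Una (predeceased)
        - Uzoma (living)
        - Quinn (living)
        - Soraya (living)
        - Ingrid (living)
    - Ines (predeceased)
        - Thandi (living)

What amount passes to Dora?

Dora receives $21,000.

Lena first takes $100,000, leaving a balance of $350,000. Lena then takes two-fifths of the balance ($140,000), for a total of $240,000. The remaining $210,000 passes to the descendants.
No child survives, so the initial division is made at the grandchildren's generation.
The descendants' portion ($210,000) is divided into 10 shares of $21,000: Tavita, Florian, Marit, Ulla, Dora, Uzoma, Quinn, Soraya, Ingrid, and Thandi each take $21,000.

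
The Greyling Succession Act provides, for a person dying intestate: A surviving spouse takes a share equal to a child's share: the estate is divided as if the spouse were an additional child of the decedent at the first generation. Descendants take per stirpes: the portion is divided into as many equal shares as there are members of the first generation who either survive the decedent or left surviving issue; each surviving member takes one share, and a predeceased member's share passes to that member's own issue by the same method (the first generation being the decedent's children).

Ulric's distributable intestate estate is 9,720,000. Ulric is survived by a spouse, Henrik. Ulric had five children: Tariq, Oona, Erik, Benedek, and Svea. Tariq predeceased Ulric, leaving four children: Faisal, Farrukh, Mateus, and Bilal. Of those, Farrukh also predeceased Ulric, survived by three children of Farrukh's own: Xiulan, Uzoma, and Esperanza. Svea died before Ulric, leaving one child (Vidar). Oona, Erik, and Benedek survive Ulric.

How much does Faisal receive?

The spouse counts as an additional share at the children's level, so there are 6 primary shares of 1,620,000. Henrik takes one such share (1,620,000).
The children's combined portion (8,100,000) is divided into 5 shares of 1,620,000: Oona, Erik, and Benedek each take 1,620,000; Tariq's 1,620,000 share passes to Tariq's issue; Svea's 1,620,000 share passes to Svea's issue.
Tariq's share (1,620,000) is divided into 4 shares of 405,000: Faisal, Mateus, and Bilal each take 405,000; Farrukh's 405,000 share passes to Farrukh's issue.
Farrukh's share (405,000) is divided into 3 shares of 135,000: Xiulan, Uzoma, and Esperanza each take 135,000.
Svea's share (1,620,000) passes entirely to Vidar.

Faisal receives 405,000.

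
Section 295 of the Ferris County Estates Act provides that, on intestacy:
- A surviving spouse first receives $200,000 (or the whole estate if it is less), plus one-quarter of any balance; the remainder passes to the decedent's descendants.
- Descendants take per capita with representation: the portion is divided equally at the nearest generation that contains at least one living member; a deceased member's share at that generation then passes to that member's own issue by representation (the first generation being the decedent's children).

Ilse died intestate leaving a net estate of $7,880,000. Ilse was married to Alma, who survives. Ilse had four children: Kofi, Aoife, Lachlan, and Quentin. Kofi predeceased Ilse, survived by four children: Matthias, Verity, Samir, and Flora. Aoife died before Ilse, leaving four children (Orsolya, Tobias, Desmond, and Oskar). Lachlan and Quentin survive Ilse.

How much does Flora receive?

Flora receives $360,000.

Alma first takes $200,000, leaving a balance of $7,680,000. Alma then takes one-quarter of the balance ($1,920,000), for a total of $2,120,000. The remaining $5,760,000 passes to the descendants.
The descendants' portion ($5,760,000) is divided into 4 shares of $1,440,000: Lachlan and Quentin each take $1,440,000; Kofi's $1,440,000 share passes to Kofi's issue; Aoife's $1,440,000 share passes to Aoife's issue.
Kofi's share ($1,440,000) is divided into 4 shares of $360,000: Matthias, Verity, Samir, and Flora each take $360,000.
Aoife's share ($1,440,000) is divided into 4 shares of $360,000: Orsolya, Tobias, Desmond, and Oskar each take $360,000.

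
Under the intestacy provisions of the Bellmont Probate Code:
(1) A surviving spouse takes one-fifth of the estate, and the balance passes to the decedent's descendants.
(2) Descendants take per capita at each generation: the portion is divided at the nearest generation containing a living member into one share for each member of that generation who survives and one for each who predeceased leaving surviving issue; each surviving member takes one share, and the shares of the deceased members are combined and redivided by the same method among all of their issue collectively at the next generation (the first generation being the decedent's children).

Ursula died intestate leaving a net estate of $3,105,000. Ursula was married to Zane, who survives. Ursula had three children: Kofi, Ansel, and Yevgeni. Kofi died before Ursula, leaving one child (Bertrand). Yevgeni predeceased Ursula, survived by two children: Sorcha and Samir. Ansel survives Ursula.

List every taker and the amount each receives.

Zane: $621,000; Bertrand: $552,000; Ansel: $828,000; Sorcha: $552,000; Samir: $552,000

Zane takes one-fifth of $3,105,000 = $621,000. The remaining $2,484,000 passes to the descendants.
The descendants' portion ($2,484,000) is divided at the children's generation into 3 shares of $828,000. Ansel takes $828,000. The 2 shares of the deceased (Kofi and Yevgeni) are combined into a pool of $1,656,000.
That pool ($1,656,000) is divided at the grandchildren's generation equally among Bertrand, Sorcha, and Samir: $552,000 each.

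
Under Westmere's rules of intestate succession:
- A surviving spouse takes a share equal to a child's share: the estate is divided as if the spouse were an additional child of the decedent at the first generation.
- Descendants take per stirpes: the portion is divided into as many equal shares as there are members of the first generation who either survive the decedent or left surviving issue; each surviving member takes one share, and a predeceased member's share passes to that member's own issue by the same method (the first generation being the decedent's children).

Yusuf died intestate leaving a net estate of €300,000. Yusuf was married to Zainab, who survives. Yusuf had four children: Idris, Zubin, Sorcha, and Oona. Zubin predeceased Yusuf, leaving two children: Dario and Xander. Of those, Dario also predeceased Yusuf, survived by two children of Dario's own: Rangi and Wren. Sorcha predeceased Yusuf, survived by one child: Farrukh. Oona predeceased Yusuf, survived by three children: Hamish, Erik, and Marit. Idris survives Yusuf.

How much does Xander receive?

Xander receives €30,000.

The spouse counts as an additional share at the children's level, so there are 5 primary shares of €60,000. Zainab takes one such share (€60,000).
The children's combined portion (€240,000) is divided into 4 shares of €60,000: Idris takes €60,000; Zubin's €60,000 share passes to Zubin's issue; Sorcha's €60,000 share passes to Sorcha's issue; Oona's €60,000 share passes to Oona's issue.
Zubin's share (€60,000) is divided into 2 shares of €30,000: Xander takes €30,000; Dario's €30,000 share passes to Dario's issue.
Dario's share (€30,000) is divided into 2 shares of €15,000: Rangi and Wren each take €15,000.
Sorcha's share (€60,000) passes entirely to Farrukh.
Oona's share (€60,000) is divided into 3 shares of €20,000: Hamish, Erik, and Marit each take €20,000.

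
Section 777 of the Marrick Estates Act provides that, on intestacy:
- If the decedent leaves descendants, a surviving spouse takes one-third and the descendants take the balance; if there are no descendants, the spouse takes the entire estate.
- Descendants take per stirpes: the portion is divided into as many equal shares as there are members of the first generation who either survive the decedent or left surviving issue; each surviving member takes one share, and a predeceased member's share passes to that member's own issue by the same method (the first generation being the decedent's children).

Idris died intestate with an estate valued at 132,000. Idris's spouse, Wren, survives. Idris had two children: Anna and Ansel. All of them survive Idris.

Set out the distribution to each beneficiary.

Wren: 44,000; Anna: 44,000; Ansel: 44,000

Wren takes one-third of 132,000 = 44,000. The remaining 88,000 passes to the descendants.
The descendants' portion (88,000) is divided into 2 shares of 44,000: Anna and Ansel each take 44,000.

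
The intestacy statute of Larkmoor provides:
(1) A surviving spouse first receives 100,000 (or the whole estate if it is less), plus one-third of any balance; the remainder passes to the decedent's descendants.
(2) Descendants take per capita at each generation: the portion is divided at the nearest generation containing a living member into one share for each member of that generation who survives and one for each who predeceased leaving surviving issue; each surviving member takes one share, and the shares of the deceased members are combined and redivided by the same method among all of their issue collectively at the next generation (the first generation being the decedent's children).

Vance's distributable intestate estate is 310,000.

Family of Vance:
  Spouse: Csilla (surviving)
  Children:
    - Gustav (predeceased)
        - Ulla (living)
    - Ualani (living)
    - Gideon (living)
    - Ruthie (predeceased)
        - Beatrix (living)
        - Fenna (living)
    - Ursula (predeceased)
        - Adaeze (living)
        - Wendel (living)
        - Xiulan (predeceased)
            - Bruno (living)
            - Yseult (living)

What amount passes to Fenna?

Csilla first takes 100,000, leaving a balance of 210,000. Csilla then takes one-third of the balance (70,000), for a total of 170,000. The remaining 140,000 passes to the descendants.
The descendants' portion (140,000) is divided at the children's generation into 5 shares of 28,000. Ualani and Gideon each take 28,000. The 3 shares of the deceased (Gustav, Ruthie, and Ursula) are combined into a pool of 84,000.
That pool (84,000) is divided at the grandchildren's generation into 6 shares of 14,000. Ulla, Beatrix, Fenna, Adaeze, and Wendel each take 14,000. The remaining share for the deceased Xiulan (14,000) is carried to the next generation.
That pool (14,000) is divided at the great-grandchildren's generation equally among Bruno and Yseult: 7,000 each.

Fenna receives 14,000.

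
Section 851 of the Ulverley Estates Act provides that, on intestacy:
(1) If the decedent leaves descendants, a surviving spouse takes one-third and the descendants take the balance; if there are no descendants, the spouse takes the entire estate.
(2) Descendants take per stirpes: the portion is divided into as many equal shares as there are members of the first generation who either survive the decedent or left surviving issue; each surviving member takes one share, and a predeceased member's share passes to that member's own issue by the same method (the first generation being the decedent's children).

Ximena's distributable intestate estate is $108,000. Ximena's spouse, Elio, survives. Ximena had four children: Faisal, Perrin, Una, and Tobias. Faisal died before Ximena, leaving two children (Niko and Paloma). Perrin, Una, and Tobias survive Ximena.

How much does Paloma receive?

Elio takes one-third of $108,000 = $36,000. The remaining $72,000 passes to the descendants.
The descendants' portion ($72,000) is divided into 4 shares of $18,000: Perrin, Una, and Tobias each take $18,000; Faisal's $18,000 share passes to Faisal's issue.
Faisal's share ($18,000) is divided into 2 shares of $9,000: Niko and Paloma each take $9,000.

Paloma receives $9,000.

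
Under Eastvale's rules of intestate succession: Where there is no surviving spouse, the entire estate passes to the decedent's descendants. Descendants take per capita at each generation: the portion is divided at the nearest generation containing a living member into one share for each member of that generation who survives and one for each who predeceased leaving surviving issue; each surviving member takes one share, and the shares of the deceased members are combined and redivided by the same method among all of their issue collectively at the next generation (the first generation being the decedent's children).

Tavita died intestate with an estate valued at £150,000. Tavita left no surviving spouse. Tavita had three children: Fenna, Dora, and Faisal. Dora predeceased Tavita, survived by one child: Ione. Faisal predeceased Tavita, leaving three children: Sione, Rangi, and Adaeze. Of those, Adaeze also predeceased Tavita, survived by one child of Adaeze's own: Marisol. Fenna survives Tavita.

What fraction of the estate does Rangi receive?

The entire £150,000 passes to the descendants.
That amount (£150,000) is divided at the children's generation into 3 shares of £50,000. Fenna takes £50,000. The 2 shares of the deceased (Dora and Faisal) are combined into a pool of £100,000.
That pool (£100,000) is divided at the grandchildren's generation into 4 shares of £25,000. Ione, Sione, and Rangi each take £25,000. The remaining share for the deceased Adaeze (£25,000) is carried to the next generation.
That pool (£25,000) passes entirely to Marisol, the sole taker at the great-grandchildren's generation.

Rangi receives 1/6 of the estate.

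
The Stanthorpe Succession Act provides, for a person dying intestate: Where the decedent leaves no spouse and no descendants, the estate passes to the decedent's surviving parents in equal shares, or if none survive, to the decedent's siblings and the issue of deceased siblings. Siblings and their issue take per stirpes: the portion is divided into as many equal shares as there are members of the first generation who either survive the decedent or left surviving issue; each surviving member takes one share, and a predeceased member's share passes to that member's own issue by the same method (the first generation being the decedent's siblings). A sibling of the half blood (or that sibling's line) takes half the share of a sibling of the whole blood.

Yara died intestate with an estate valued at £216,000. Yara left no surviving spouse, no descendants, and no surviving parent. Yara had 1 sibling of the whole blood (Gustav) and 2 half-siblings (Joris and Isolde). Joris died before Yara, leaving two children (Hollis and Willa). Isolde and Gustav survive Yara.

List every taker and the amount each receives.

The entire £216,000 passes to the siblings and their issue.
Counting each half-blood sibling's line as half a unit, there are 2 units in £216,000, so one unit is £108,000. Whole-blood lines (Gustav) take £108,000 each; half-blood lines (Joris and Isolde) take £54,000 each.
Joris's share (£54,000) is divided into 2 shares of £27,000: Hollis and Willa each take £27,000.

Hollis: £27,000; Willa: £27,000; Isolde: £54,000; Gustav: £108,000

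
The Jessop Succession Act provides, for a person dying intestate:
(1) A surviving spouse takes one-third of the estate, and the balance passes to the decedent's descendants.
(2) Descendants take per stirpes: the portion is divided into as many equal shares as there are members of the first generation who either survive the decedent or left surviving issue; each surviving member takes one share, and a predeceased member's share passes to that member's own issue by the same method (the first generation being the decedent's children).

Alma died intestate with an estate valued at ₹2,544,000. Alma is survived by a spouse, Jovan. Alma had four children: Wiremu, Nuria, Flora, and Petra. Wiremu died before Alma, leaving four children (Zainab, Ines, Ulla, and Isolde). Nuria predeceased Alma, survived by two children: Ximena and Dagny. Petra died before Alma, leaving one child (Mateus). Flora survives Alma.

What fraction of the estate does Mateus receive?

Jovan takes one-third of ₹2,544,000 = ₹848,000. The remaining ₹1,696,000 passes to the descendants.
The descendants' portion (₹1,696,000) is divided into 4 shares of ₹424,000: Flora takes ₹424,000; Wiremu's ₹424,000 share passes to Wiremu's issue; Nuria's ₹424,000 share passes to Nuria's issue; Petra's ₹424,000 share passes to Petra's issue.
Wiremu's share (₹424,000) is divided into 4 shares of ₹106,000: Zainab, Ines, Ulla, and Isolde each take ₹106,000.
Nuria's share (₹424,000) is divided into 2 shares of ₹212,000: Ximena and Dagny each take ₹212,000.
Petra's share (₹424,000) passes entirely to Mateus.

Mateus receives 1/6 of the estate.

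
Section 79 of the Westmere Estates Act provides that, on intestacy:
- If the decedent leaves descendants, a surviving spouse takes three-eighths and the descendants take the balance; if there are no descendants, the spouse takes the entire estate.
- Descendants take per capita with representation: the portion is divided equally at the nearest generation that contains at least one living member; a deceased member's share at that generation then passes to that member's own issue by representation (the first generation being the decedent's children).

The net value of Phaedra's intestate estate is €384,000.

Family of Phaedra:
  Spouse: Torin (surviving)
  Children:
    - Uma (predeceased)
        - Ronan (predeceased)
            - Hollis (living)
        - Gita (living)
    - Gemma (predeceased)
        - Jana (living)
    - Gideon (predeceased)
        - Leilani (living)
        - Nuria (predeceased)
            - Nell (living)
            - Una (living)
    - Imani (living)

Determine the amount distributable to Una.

Torin takes three-eighths of €384,000 = €144,000. The remaining €240,000 passes to the descendants.
The descendants' portion (€240,000) is divided into 4 shares of €60,000: Imani takes €60,000; Uma's €60,000 share passes to Uma's issue; Gemma's €60,000 share passes to Gemma's issue; Gideon's €60,000 share passes to Gideon's issue.
Uma's share (€60,000) is divided into 2 shares of €30,000: Gita takes €30,000; Ronan's €30,000 share passes to Ronan's issue.
Ronan's share (€30,000) passes entirely to Hollis.
Gemma's share (€60,000) passes entirely to Jana.
Gideon's share (€60,000) is divided into 2 shares of €30,000: Leilani takes €30,000; Nuria's €30,000 share passes to Nuria's issue.
Nuria's share (€30,000) is divided into 2 shares of €15,000: Nell and Una each take €15,000.

Una receives €15,000.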